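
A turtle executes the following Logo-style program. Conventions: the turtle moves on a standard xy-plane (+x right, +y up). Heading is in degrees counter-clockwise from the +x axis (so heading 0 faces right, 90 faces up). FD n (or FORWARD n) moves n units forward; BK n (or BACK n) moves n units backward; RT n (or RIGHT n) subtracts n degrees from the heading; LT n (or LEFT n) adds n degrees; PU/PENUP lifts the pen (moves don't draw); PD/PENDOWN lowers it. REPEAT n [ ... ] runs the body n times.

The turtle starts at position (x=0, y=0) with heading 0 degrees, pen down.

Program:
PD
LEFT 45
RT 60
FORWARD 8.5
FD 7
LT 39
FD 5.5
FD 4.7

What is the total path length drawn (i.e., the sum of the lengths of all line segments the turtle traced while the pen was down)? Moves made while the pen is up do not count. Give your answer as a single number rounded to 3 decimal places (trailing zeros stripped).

Executing turtle program step by step:
Start: pos=(0,0), heading=0, pen down
PD: pen down
LT 45: heading 0 -> 45
RT 60: heading 45 -> 345
FD 8.5: (0,0) -> (8.21,-2.2) [heading=345, draw]
FD 7: (8.21,-2.2) -> (14.972,-4.012) [heading=345, draw]
LT 39: heading 345 -> 24
FD 5.5: (14.972,-4.012) -> (19.996,-1.775) [heading=24, draw]
FD 4.7: (19.996,-1.775) -> (24.29,0.137) [heading=24, draw]
Final: pos=(24.29,0.137), heading=24, 4 segment(s) drawn

Segment lengths:
  seg 1: (0,0) -> (8.21,-2.2), length = 8.5
  seg 2: (8.21,-2.2) -> (14.972,-4.012), length = 7
  seg 3: (14.972,-4.012) -> (19.996,-1.775), length = 5.5
  seg 4: (19.996,-1.775) -> (24.29,0.137), length = 4.7
Total = 25.7

Answer: 25.7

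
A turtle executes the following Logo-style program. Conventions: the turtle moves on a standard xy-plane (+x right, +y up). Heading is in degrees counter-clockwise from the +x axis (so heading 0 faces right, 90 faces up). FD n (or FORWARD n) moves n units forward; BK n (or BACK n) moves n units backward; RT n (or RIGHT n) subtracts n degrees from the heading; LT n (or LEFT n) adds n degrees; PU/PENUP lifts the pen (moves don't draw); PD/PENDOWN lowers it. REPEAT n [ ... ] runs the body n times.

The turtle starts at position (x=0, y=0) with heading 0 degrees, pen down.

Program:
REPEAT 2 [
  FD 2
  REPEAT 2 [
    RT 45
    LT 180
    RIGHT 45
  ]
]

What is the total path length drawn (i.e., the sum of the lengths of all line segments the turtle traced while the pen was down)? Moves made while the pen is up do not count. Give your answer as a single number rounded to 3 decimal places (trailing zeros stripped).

Answer: 4

Derivation:
Executing turtle program step by step:
Start: pos=(0,0), heading=0, pen down
REPEAT 2 [
  -- iteration 1/2 --
  FD 2: (0,0) -> (2,0) [heading=0, draw]
  REPEAT 2 [
    -- iteration 1/2 --
    RT 45: heading 0 -> 315
    LT 180: heading 315 -> 135
    RT 45: heading 135 -> 90
    -- iteration 2/2 --
    RT 45: heading 90 -> 45
    LT 180: heading 45 -> 225
    RT 45: heading 225 -> 180
  ]
  -- iteration 2/2 --
  FD 2: (2,0) -> (0,0) [heading=180, draw]
  REPEAT 2 [
    -- iteration 1/2 --
    RT 45: heading 180 -> 135
    LT 180: heading 135 -> 315
    RT 45: heading 315 -> 270
    -- iteration 2/2 --
    RT 45: heading 270 -> 225
    LT 180: heading 225 -> 45
    RT 45: heading 45 -> 0
  ]
]
Final: pos=(0,0), heading=0, 2 segment(s) drawn

Segment lengths:
  seg 1: (0,0) -> (2,0), length = 2
  seg 2: (2,0) -> (0,0), length = 2
Total = 4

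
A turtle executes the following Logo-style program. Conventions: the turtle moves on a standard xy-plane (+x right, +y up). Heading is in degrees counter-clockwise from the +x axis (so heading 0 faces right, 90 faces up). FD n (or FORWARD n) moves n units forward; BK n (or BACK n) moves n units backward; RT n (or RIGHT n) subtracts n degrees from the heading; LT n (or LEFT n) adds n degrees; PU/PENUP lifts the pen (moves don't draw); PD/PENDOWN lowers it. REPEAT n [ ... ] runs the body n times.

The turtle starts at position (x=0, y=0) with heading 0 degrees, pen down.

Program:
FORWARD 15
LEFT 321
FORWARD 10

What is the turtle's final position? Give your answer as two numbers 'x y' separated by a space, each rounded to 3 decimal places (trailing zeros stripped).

Executing turtle program step by step:
Start: pos=(0,0), heading=0, pen down
FD 15: (0,0) -> (15,0) [heading=0, draw]
LT 321: heading 0 -> 321
FD 10: (15,0) -> (22.771,-6.293) [heading=321, draw]
Final: pos=(22.771,-6.293), heading=321, 2 segment(s) drawn

Answer: 22.771 -6.293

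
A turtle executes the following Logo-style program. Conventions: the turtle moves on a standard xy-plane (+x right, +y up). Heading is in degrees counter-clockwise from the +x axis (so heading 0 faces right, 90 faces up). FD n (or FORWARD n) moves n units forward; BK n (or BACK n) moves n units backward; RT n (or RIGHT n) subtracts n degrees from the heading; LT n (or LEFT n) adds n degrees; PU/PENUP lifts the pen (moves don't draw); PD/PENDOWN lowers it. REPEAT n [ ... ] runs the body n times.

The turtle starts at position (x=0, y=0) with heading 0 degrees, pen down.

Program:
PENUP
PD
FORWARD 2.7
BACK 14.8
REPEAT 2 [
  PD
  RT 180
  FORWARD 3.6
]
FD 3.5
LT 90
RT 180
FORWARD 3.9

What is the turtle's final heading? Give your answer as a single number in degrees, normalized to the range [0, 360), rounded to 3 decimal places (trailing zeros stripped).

Answer: 270

Derivation:
Executing turtle program step by step:
Start: pos=(0,0), heading=0, pen down
PU: pen up
PD: pen down
FD 2.7: (0,0) -> (2.7,0) [heading=0, draw]
BK 14.8: (2.7,0) -> (-12.1,0) [heading=0, draw]
REPEAT 2 [
  -- iteration 1/2 --
  PD: pen down
  RT 180: heading 0 -> 180
  FD 3.6: (-12.1,0) -> (-15.7,0) [heading=180, draw]
  -- iteration 2/2 --
  PD: pen down
  RT 180: heading 180 -> 0
  FD 3.6: (-15.7,0) -> (-12.1,0) [heading=0, draw]
]
FD 3.5: (-12.1,0) -> (-8.6,0) [heading=0, draw]
LT 90: heading 0 -> 90
RT 180: heading 90 -> 270
FD 3.9: (-8.6,0) -> (-8.6,-3.9) [heading=270, draw]
Final: pos=(-8.6,-3.9), heading=270, 6 segment(s) drawn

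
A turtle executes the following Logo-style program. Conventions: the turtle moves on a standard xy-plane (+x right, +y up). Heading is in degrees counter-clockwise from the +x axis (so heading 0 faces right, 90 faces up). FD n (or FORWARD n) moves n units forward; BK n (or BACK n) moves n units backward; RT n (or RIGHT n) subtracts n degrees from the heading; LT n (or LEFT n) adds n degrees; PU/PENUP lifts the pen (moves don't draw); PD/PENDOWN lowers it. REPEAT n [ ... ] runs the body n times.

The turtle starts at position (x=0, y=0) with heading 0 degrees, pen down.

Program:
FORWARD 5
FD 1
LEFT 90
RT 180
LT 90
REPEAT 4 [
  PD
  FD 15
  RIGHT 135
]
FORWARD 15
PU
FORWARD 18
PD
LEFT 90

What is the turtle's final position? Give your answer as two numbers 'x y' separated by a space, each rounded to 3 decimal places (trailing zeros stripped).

Answer: -12 -6.213

Derivation:
Executing turtle program step by step:
Start: pos=(0,0), heading=0, pen down
FD 5: (0,0) -> (5,0) [heading=0, draw]
FD 1: (5,0) -> (6,0) [heading=0, draw]
LT 90: heading 0 -> 90
RT 180: heading 90 -> 270
LT 90: heading 270 -> 0
REPEAT 4 [
  -- iteration 1/4 --
  PD: pen down
  FD 15: (6,0) -> (21,0) [heading=0, draw]
  RT 135: heading 0 -> 225
  -- iteration 2/4 --
  PD: pen down
  FD 15: (21,0) -> (10.393,-10.607) [heading=225, draw]
  RT 135: heading 225 -> 90
  -- iteration 3/4 --
  PD: pen down
  FD 15: (10.393,-10.607) -> (10.393,4.393) [heading=90, draw]
  RT 135: heading 90 -> 315
  -- iteration 4/4 --
  PD: pen down
  FD 15: (10.393,4.393) -> (21,-6.213) [heading=315, draw]
  RT 135: heading 315 -> 180
]
FD 15: (21,-6.213) -> (6,-6.213) [heading=180, draw]
PU: pen up
FD 18: (6,-6.213) -> (-12,-6.213) [heading=180, move]
PD: pen down
LT 90: heading 180 -> 270
Final: pos=(-12,-6.213), heading=270, 7 segment(s) drawn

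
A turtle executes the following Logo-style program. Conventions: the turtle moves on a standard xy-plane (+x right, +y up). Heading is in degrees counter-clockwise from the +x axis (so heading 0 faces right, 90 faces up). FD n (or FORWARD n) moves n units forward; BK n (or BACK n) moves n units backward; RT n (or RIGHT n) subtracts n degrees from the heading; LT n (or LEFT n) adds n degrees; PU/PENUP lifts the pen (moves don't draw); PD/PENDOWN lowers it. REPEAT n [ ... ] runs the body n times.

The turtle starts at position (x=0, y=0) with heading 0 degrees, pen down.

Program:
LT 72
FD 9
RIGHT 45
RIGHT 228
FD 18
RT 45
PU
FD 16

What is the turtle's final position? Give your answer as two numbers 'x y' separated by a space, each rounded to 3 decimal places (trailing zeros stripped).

Answer: -20.531 29.627

Derivation:
Executing turtle program step by step:
Start: pos=(0,0), heading=0, pen down
LT 72: heading 0 -> 72
FD 9: (0,0) -> (2.781,8.56) [heading=72, draw]
RT 45: heading 72 -> 27
RT 228: heading 27 -> 159
FD 18: (2.781,8.56) -> (-14.023,15.01) [heading=159, draw]
RT 45: heading 159 -> 114
PU: pen up
FD 16: (-14.023,15.01) -> (-20.531,29.627) [heading=114, move]
Final: pos=(-20.531,29.627), heading=114, 2 segment(s) drawn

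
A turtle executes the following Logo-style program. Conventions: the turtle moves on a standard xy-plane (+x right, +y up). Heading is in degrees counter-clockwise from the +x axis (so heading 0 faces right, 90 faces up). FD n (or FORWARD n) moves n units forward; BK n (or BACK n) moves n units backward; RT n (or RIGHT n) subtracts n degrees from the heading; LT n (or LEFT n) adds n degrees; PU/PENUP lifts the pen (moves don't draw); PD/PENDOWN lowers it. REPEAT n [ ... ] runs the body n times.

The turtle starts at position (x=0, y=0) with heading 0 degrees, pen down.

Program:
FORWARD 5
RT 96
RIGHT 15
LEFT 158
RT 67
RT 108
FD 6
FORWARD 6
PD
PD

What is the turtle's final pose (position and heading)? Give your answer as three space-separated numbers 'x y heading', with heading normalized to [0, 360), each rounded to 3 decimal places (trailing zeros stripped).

Answer: -2.388 -9.456 232

Derivation:
Executing turtle program step by step:
Start: pos=(0,0), heading=0, pen down
FD 5: (0,0) -> (5,0) [heading=0, draw]
RT 96: heading 0 -> 264
RT 15: heading 264 -> 249
LT 158: heading 249 -> 47
RT 67: heading 47 -> 340
RT 108: heading 340 -> 232
FD 6: (5,0) -> (1.306,-4.728) [heading=232, draw]
FD 6: (1.306,-4.728) -> (-2.388,-9.456) [heading=232, draw]
PD: pen down
PD: pen down
Final: pos=(-2.388,-9.456), heading=232, 3 segment(s) drawn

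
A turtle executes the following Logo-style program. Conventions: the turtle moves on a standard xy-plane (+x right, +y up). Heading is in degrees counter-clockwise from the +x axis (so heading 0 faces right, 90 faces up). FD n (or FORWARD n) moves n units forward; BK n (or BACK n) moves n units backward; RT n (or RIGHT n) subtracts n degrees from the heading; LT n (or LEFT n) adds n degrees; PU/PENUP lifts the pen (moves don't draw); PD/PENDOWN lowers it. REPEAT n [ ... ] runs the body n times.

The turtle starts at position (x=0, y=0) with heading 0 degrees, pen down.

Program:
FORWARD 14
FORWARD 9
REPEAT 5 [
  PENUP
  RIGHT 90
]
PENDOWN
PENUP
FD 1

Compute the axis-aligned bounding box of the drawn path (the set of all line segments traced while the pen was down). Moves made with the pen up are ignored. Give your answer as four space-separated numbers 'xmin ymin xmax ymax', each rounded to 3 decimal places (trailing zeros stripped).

Answer: 0 0 23 0

Derivation:
Executing turtle program step by step:
Start: pos=(0,0), heading=0, pen down
FD 14: (0,0) -> (14,0) [heading=0, draw]
FD 9: (14,0) -> (23,0) [heading=0, draw]
REPEAT 5 [
  -- iteration 1/5 --
  PU: pen up
  RT 90: heading 0 -> 270
  -- iteration 2/5 --
  PU: pen up
  RT 90: heading 270 -> 180
  -- iteration 3/5 --
  PU: pen up
  RT 90: heading 180 -> 90
  -- iteration 4/5 --
  PU: pen up
  RT 90: heading 90 -> 0
  -- iteration 5/5 --
  PU: pen up
  RT 90: heading 0 -> 270
]
PD: pen down
PU: pen up
FD 1: (23,0) -> (23,-1) [heading=270, move]
Final: pos=(23,-1), heading=270, 2 segment(s) drawn

Segment endpoints: x in {0, 14, 23}, y in {0}
xmin=0, ymin=0, xmax=23, ymax=0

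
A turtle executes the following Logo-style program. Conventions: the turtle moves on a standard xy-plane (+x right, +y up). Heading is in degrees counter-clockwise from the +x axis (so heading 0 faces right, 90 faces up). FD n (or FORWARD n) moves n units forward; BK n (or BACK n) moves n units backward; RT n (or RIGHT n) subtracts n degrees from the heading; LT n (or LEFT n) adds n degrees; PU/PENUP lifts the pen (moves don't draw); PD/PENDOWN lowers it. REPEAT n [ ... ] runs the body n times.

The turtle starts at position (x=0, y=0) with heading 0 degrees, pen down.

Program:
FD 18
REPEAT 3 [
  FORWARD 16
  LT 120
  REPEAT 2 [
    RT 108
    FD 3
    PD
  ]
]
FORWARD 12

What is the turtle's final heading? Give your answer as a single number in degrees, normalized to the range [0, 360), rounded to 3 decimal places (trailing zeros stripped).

Executing turtle program step by step:
Start: pos=(0,0), heading=0, pen down
FD 18: (0,0) -> (18,0) [heading=0, draw]
REPEAT 3 [
  -- iteration 1/3 --
  FD 16: (18,0) -> (34,0) [heading=0, draw]
  LT 120: heading 0 -> 120
  REPEAT 2 [
    -- iteration 1/2 --
    RT 108: heading 120 -> 12
    FD 3: (34,0) -> (36.934,0.624) [heading=12, draw]
    PD: pen down
    -- iteration 2/2 --
    RT 108: heading 12 -> 264
    FD 3: (36.934,0.624) -> (36.621,-2.36) [heading=264, draw]
    PD: pen down
  ]
  -- iteration 2/3 --
  FD 16: (36.621,-2.36) -> (34.948,-18.272) [heading=264, draw]
  LT 120: heading 264 -> 24
  REPEAT 2 [
    -- iteration 1/2 --
    RT 108: heading 24 -> 276
    FD 3: (34.948,-18.272) -> (35.262,-21.256) [heading=276, draw]
    PD: pen down
    -- iteration 2/2 --
    RT 108: heading 276 -> 168
    FD 3: (35.262,-21.256) -> (32.328,-20.632) [heading=168, draw]
    PD: pen down
  ]
  -- iteration 3/3 --
  FD 16: (32.328,-20.632) -> (16.677,-17.305) [heading=168, draw]
  LT 120: heading 168 -> 288
  REPEAT 2 [
    -- iteration 1/2 --
    RT 108: heading 288 -> 180
    FD 3: (16.677,-17.305) -> (13.677,-17.305) [heading=180, draw]
    PD: pen down
    -- iteration 2/2 --
    RT 108: heading 180 -> 72
    FD 3: (13.677,-17.305) -> (14.604,-14.452) [heading=72, draw]
    PD: pen down
  ]
]
FD 12: (14.604,-14.452) -> (18.312,-3.04) [heading=72, draw]
Final: pos=(18.312,-3.04), heading=72, 11 segment(s) drawn

Answer: 72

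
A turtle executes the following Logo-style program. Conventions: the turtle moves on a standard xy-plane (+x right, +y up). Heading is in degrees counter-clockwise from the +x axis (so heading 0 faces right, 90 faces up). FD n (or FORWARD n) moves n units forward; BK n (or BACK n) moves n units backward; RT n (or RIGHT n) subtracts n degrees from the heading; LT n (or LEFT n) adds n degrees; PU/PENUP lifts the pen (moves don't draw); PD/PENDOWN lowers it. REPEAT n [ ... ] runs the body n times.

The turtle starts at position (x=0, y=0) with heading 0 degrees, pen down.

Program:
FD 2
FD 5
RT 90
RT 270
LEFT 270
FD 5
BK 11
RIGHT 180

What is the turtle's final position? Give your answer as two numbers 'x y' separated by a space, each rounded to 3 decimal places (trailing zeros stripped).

Executing turtle program step by step:
Start: pos=(0,0), heading=0, pen down
FD 2: (0,0) -> (2,0) [heading=0, draw]
FD 5: (2,0) -> (7,0) [heading=0, draw]
RT 90: heading 0 -> 270
RT 270: heading 270 -> 0
LT 270: heading 0 -> 270
FD 5: (7,0) -> (7,-5) [heading=270, draw]
BK 11: (7,-5) -> (7,6) [heading=270, draw]
RT 180: heading 270 -> 90
Final: pos=(7,6), heading=90, 4 segment(s) drawn

Answer: 7 6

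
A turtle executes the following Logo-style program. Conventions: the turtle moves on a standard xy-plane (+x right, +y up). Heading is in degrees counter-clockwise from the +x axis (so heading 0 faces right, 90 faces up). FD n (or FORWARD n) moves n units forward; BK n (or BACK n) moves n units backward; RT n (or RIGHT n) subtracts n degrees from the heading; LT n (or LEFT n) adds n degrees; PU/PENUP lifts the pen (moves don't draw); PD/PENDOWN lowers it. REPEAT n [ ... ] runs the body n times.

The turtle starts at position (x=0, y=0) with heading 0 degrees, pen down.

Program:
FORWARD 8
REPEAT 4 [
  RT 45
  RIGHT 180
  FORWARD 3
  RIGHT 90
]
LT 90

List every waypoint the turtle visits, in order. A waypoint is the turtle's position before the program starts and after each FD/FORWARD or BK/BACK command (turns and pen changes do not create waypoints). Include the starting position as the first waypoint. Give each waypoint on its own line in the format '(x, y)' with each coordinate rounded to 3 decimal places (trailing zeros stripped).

Answer: (0, 0)
(8, 0)
(5.879, 2.121)
(2.879, 2.121)
(0.757, 0)
(0.757, -3)

Derivation:
Executing turtle program step by step:
Start: pos=(0,0), heading=0, pen down
FD 8: (0,0) -> (8,0) [heading=0, draw]
REPEAT 4 [
  -- iteration 1/4 --
  RT 45: heading 0 -> 315
  RT 180: heading 315 -> 135
  FD 3: (8,0) -> (5.879,2.121) [heading=135, draw]
  RT 90: heading 135 -> 45
  -- iteration 2/4 --
  RT 45: heading 45 -> 0
  RT 180: heading 0 -> 180
  FD 3: (5.879,2.121) -> (2.879,2.121) [heading=180, draw]
  RT 90: heading 180 -> 90
  -- iteration 3/4 --
  RT 45: heading 90 -> 45
  RT 180: heading 45 -> 225
  FD 3: (2.879,2.121) -> (0.757,0) [heading=225, draw]
  RT 90: heading 225 -> 135
  -- iteration 4/4 --
  RT 45: heading 135 -> 90
  RT 180: heading 90 -> 270
  FD 3: (0.757,0) -> (0.757,-3) [heading=270, draw]
  RT 90: heading 270 -> 180
]
LT 90: heading 180 -> 270
Final: pos=(0.757,-3), heading=270, 5 segment(s) drawn
Waypoints (6 total):
(0, 0)
(8, 0)
(5.879, 2.121)
(2.879, 2.121)
(0.757, 0)
(0.757, -3)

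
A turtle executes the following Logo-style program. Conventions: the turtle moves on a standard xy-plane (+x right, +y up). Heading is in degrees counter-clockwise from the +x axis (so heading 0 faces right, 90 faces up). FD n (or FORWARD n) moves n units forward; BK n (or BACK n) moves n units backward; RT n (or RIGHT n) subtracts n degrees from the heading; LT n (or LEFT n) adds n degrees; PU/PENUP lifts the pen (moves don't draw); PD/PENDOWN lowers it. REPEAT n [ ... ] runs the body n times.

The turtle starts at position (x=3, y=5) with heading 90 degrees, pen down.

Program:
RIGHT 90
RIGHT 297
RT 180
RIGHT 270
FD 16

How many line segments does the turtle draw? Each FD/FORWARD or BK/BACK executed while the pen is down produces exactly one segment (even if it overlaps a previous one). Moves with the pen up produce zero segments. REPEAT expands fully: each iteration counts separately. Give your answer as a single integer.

Executing turtle program step by step:
Start: pos=(3,5), heading=90, pen down
RT 90: heading 90 -> 0
RT 297: heading 0 -> 63
RT 180: heading 63 -> 243
RT 270: heading 243 -> 333
FD 16: (3,5) -> (17.256,-2.264) [heading=333, draw]
Final: pos=(17.256,-2.264), heading=333, 1 segment(s) drawn
Segments drawn: 1

Answer: 1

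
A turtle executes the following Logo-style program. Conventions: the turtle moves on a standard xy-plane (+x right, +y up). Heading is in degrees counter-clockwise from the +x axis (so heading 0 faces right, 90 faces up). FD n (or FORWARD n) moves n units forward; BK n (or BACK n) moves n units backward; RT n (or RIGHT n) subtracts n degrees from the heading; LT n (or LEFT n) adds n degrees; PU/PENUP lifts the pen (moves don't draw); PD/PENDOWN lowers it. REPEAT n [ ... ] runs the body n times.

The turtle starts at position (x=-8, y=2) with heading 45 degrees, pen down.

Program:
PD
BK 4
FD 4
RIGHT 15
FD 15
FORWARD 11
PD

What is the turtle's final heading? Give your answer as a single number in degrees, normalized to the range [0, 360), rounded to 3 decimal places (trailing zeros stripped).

Executing turtle program step by step:
Start: pos=(-8,2), heading=45, pen down
PD: pen down
BK 4: (-8,2) -> (-10.828,-0.828) [heading=45, draw]
FD 4: (-10.828,-0.828) -> (-8,2) [heading=45, draw]
RT 15: heading 45 -> 30
FD 15: (-8,2) -> (4.99,9.5) [heading=30, draw]
FD 11: (4.99,9.5) -> (14.517,15) [heading=30, draw]
PD: pen down
Final: pos=(14.517,15), heading=30, 4 segment(s) drawn

Answer: 30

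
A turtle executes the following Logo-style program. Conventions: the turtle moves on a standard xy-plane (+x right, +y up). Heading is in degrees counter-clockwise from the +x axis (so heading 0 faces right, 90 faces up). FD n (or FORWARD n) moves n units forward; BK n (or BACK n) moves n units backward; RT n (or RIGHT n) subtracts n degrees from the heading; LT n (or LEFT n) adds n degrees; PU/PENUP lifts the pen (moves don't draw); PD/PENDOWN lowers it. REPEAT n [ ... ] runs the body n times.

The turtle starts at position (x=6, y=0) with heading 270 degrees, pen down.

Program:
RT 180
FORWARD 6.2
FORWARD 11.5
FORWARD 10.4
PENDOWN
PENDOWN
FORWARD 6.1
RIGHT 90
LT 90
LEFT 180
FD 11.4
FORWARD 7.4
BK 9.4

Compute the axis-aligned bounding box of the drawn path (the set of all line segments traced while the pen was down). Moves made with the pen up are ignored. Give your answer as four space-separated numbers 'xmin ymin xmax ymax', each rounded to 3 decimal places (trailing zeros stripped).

Executing turtle program step by step:
Start: pos=(6,0), heading=270, pen down
RT 180: heading 270 -> 90
FD 6.2: (6,0) -> (6,6.2) [heading=90, draw]
FD 11.5: (6,6.2) -> (6,17.7) [heading=90, draw]
FD 10.4: (6,17.7) -> (6,28.1) [heading=90, draw]
PD: pen down
PD: pen down
FD 6.1: (6,28.1) -> (6,34.2) [heading=90, draw]
RT 90: heading 90 -> 0
LT 90: heading 0 -> 90
LT 180: heading 90 -> 270
FD 11.4: (6,34.2) -> (6,22.8) [heading=270, draw]
FD 7.4: (6,22.8) -> (6,15.4) [heading=270, draw]
BK 9.4: (6,15.4) -> (6,24.8) [heading=270, draw]
Final: pos=(6,24.8), heading=270, 7 segment(s) drawn

Segment endpoints: x in {6, 6, 6, 6}, y in {0, 6.2, 15.4, 17.7, 22.8, 24.8, 28.1, 34.2}
xmin=6, ymin=0, xmax=6, ymax=34.2

Answer: 6 0 6 34.2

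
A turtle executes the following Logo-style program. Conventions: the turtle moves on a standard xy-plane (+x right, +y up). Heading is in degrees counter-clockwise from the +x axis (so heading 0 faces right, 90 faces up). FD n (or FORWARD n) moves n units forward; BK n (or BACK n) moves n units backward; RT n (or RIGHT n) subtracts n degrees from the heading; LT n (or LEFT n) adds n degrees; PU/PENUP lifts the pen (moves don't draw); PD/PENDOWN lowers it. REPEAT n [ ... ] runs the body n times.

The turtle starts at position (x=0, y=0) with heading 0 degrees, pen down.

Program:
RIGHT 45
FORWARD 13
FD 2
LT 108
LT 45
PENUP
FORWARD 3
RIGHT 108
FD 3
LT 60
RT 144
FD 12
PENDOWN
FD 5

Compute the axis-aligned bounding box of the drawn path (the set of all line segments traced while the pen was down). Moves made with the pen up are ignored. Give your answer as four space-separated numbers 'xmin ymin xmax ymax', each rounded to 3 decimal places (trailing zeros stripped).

Answer: 0 -24.66 14.457 0

Derivation:
Executing turtle program step by step:
Start: pos=(0,0), heading=0, pen down
RT 45: heading 0 -> 315
FD 13: (0,0) -> (9.192,-9.192) [heading=315, draw]
FD 2: (9.192,-9.192) -> (10.607,-10.607) [heading=315, draw]
LT 108: heading 315 -> 63
LT 45: heading 63 -> 108
PU: pen up
FD 3: (10.607,-10.607) -> (9.68,-7.753) [heading=108, move]
RT 108: heading 108 -> 0
FD 3: (9.68,-7.753) -> (12.68,-7.753) [heading=0, move]
LT 60: heading 0 -> 60
RT 144: heading 60 -> 276
FD 12: (12.68,-7.753) -> (13.934,-19.688) [heading=276, move]
PD: pen down
FD 5: (13.934,-19.688) -> (14.457,-24.66) [heading=276, draw]
Final: pos=(14.457,-24.66), heading=276, 3 segment(s) drawn

Segment endpoints: x in {0, 9.192, 10.607, 13.934, 14.457}, y in {-24.66, -19.688, -10.607, -9.192, 0}
xmin=0, ymin=-24.66, xmax=14.457, ymax=0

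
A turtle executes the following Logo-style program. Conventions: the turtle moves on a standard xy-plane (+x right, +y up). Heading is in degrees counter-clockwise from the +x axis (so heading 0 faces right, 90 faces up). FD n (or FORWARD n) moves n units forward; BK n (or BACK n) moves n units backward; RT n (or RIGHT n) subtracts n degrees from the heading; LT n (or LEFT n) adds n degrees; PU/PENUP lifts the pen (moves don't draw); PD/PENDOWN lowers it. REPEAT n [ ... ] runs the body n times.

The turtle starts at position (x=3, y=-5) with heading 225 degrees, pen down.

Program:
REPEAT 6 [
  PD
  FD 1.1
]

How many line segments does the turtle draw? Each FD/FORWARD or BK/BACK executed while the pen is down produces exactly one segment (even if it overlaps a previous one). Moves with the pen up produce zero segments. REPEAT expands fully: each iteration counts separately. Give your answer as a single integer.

Answer: 6

Derivation:
Executing turtle program step by step:
Start: pos=(3,-5), heading=225, pen down
REPEAT 6 [
  -- iteration 1/6 --
  PD: pen down
  FD 1.1: (3,-5) -> (2.222,-5.778) [heading=225, draw]
  -- iteration 2/6 --
  PD: pen down
  FD 1.1: (2.222,-5.778) -> (1.444,-6.556) [heading=225, draw]
  -- iteration 3/6 --
  PD: pen down
  FD 1.1: (1.444,-6.556) -> (0.667,-7.333) [heading=225, draw]
  -- iteration 4/6 --
  PD: pen down
  FD 1.1: (0.667,-7.333) -> (-0.111,-8.111) [heading=225, draw]
  -- iteration 5/6 --
  PD: pen down
  FD 1.1: (-0.111,-8.111) -> (-0.889,-8.889) [heading=225, draw]
  -- iteration 6/6 --
  PD: pen down
  FD 1.1: (-0.889,-8.889) -> (-1.667,-9.667) [heading=225, draw]
]
Final: pos=(-1.667,-9.667), heading=225, 6 segment(s) drawn
Segments drawn: 6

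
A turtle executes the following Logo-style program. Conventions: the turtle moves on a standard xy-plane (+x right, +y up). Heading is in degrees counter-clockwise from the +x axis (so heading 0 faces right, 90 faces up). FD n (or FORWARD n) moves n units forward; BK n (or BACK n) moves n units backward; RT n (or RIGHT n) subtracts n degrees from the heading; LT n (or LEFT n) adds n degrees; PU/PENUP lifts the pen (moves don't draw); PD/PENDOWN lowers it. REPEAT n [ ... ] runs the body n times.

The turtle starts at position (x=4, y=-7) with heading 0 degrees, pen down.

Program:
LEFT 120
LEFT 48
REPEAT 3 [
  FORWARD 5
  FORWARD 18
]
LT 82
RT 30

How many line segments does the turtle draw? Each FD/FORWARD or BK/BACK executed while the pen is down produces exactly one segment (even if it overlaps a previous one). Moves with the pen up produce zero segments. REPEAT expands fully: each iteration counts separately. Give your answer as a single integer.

Answer: 6

Derivation:
Executing turtle program step by step:
Start: pos=(4,-7), heading=0, pen down
LT 120: heading 0 -> 120
LT 48: heading 120 -> 168
REPEAT 3 [
  -- iteration 1/3 --
  FD 5: (4,-7) -> (-0.891,-5.96) [heading=168, draw]
  FD 18: (-0.891,-5.96) -> (-18.497,-2.218) [heading=168, draw]
  -- iteration 2/3 --
  FD 5: (-18.497,-2.218) -> (-23.388,-1.178) [heading=168, draw]
  FD 18: (-23.388,-1.178) -> (-40.995,2.564) [heading=168, draw]
  -- iteration 3/3 --
  FD 5: (-40.995,2.564) -> (-45.886,3.603) [heading=168, draw]
  FD 18: (-45.886,3.603) -> (-63.492,7.346) [heading=168, draw]
]
LT 82: heading 168 -> 250
RT 30: heading 250 -> 220
Final: pos=(-63.492,7.346), heading=220, 6 segment(s) drawn
Segments drawn: 6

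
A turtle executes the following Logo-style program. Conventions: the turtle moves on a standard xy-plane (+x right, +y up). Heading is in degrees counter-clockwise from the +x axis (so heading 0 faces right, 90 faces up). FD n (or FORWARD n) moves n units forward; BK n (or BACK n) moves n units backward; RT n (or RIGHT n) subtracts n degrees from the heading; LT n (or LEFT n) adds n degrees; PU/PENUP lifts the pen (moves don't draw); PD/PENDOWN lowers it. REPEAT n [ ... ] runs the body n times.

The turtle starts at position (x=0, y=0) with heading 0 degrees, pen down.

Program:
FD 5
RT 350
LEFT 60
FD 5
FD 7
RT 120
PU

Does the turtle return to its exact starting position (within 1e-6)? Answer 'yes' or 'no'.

Answer: no

Derivation:
Executing turtle program step by step:
Start: pos=(0,0), heading=0, pen down
FD 5: (0,0) -> (5,0) [heading=0, draw]
RT 350: heading 0 -> 10
LT 60: heading 10 -> 70
FD 5: (5,0) -> (6.71,4.698) [heading=70, draw]
FD 7: (6.71,4.698) -> (9.104,11.276) [heading=70, draw]
RT 120: heading 70 -> 310
PU: pen up
Final: pos=(9.104,11.276), heading=310, 3 segment(s) drawn

Start position: (0, 0)
Final position: (9.104, 11.276)
Distance = 14.493; >= 1e-6 -> NOT closed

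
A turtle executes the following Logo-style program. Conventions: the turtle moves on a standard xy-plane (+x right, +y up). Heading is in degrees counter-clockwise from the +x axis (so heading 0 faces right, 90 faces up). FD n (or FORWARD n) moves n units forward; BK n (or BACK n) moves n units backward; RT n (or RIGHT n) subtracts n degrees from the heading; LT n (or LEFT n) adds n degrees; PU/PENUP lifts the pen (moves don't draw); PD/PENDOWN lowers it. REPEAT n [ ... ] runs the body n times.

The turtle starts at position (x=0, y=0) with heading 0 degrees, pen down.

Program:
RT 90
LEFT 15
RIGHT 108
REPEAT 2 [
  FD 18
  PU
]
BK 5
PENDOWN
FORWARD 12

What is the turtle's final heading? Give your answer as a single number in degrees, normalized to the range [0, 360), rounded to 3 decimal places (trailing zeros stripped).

Answer: 177

Derivation:
Executing turtle program step by step:
Start: pos=(0,0), heading=0, pen down
RT 90: heading 0 -> 270
LT 15: heading 270 -> 285
RT 108: heading 285 -> 177
REPEAT 2 [
  -- iteration 1/2 --
  FD 18: (0,0) -> (-17.975,0.942) [heading=177, draw]
  PU: pen up
  -- iteration 2/2 --
  FD 18: (-17.975,0.942) -> (-35.951,1.884) [heading=177, move]
  PU: pen up
]
BK 5: (-35.951,1.884) -> (-30.958,1.622) [heading=177, move]
PD: pen down
FD 12: (-30.958,1.622) -> (-42.941,2.25) [heading=177, draw]
Final: pos=(-42.941,2.25), heading=177, 2 segment(s) drawn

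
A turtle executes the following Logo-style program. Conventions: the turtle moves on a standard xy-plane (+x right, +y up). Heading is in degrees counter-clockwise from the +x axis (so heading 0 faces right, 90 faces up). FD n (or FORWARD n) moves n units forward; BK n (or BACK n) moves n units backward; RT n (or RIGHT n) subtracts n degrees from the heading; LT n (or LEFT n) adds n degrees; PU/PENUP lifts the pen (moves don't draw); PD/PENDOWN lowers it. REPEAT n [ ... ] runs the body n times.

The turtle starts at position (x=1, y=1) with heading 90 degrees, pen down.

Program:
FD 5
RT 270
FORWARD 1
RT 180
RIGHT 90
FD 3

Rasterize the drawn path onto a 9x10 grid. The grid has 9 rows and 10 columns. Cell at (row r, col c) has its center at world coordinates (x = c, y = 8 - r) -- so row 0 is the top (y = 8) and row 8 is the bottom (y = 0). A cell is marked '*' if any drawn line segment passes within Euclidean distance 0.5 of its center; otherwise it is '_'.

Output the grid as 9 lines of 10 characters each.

Answer: __________
__________
**________
**________
**________
**________
_*________
_*________
__________

Derivation:
Segment 0: (1,1) -> (1,6)
Segment 1: (1,6) -> (0,6)
Segment 2: (0,6) -> (0,3)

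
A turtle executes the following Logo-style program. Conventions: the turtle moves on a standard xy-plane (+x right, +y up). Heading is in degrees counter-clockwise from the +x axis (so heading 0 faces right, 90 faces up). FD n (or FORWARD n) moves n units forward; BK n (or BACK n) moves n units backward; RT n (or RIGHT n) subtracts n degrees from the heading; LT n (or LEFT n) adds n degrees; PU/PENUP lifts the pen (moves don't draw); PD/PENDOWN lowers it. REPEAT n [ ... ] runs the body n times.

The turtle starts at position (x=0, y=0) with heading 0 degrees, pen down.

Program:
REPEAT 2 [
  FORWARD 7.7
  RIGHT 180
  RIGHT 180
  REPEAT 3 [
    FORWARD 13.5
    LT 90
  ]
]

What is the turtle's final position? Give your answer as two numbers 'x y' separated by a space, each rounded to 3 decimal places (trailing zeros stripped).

Answer: 21.2 5.8

Derivation:
Executing turtle program step by step:
Start: pos=(0,0), heading=0, pen down
REPEAT 2 [
  -- iteration 1/2 --
  FD 7.7: (0,0) -> (7.7,0) [heading=0, draw]
  RT 180: heading 0 -> 180
  RT 180: heading 180 -> 0
  REPEAT 3 [
    -- iteration 1/3 --
    FD 13.5: (7.7,0) -> (21.2,0) [heading=0, draw]
    LT 90: heading 0 -> 90
    -- iteration 2/3 --
    FD 13.5: (21.2,0) -> (21.2,13.5) [heading=90, draw]
    LT 90: heading 90 -> 180
    -- iteration 3/3 --
    FD 13.5: (21.2,13.5) -> (7.7,13.5) [heading=180, draw]
    LT 90: heading 180 -> 270
  ]
  -- iteration 2/2 --
  FD 7.7: (7.7,13.5) -> (7.7,5.8) [heading=270, draw]
  RT 180: heading 270 -> 90
  RT 180: heading 90 -> 270
  REPEAT 3 [
    -- iteration 1/3 --
    FD 13.5: (7.7,5.8) -> (7.7,-7.7) [heading=270, draw]
    LT 90: heading 270 -> 0
    -- iteration 2/3 --
    FD 13.5: (7.7,-7.7) -> (21.2,-7.7) [heading=0, draw]
    LT 90: heading 0 -> 90
    -- iteration 3/3 --
    FD 13.5: (21.2,-7.7) -> (21.2,5.8) [heading=90, draw]
    LT 90: heading 90 -> 180
  ]
]
Final: pos=(21.2,5.8), heading=180, 8 segment(s) drawn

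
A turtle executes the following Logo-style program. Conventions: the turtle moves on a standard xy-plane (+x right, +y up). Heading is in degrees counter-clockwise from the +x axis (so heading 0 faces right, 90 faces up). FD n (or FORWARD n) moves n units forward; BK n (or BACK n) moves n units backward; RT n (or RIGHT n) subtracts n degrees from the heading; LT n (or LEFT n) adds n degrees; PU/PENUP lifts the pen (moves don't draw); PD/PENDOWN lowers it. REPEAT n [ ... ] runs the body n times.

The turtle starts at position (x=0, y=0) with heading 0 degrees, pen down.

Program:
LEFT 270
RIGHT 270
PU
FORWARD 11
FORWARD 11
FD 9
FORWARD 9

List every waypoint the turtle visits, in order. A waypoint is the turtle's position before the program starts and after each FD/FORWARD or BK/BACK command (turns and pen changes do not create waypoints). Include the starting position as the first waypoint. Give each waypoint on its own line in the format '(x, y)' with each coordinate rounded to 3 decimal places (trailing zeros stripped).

Answer: (0, 0)
(11, 0)
(22, 0)
(31, 0)
(40, 0)

Derivation:
Executing turtle program step by step:
Start: pos=(0,0), heading=0, pen down
LT 270: heading 0 -> 270
RT 270: heading 270 -> 0
PU: pen up
FD 11: (0,0) -> (11,0) [heading=0, move]
FD 11: (11,0) -> (22,0) [heading=0, move]
FD 9: (22,0) -> (31,0) [heading=0, move]
FD 9: (31,0) -> (40,0) [heading=0, move]
Final: pos=(40,0), heading=0, 0 segment(s) drawn
Waypoints (5 total):
(0, 0)
(11, 0)
(22, 0)
(31, 0)
(40, 0)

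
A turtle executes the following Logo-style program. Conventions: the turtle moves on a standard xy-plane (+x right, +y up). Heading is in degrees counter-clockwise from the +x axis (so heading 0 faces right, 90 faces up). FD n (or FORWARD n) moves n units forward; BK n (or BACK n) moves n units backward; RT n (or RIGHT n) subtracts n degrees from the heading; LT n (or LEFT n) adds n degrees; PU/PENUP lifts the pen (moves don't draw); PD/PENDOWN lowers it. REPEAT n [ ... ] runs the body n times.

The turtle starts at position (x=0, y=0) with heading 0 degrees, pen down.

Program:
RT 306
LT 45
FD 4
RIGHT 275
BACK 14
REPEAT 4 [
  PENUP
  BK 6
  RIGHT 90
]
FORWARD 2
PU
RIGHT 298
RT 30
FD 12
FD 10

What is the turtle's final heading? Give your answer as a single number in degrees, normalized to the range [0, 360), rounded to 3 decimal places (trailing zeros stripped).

Answer: 216

Derivation:
Executing turtle program step by step:
Start: pos=(0,0), heading=0, pen down
RT 306: heading 0 -> 54
LT 45: heading 54 -> 99
FD 4: (0,0) -> (-0.626,3.951) [heading=99, draw]
RT 275: heading 99 -> 184
BK 14: (-0.626,3.951) -> (13.34,4.927) [heading=184, draw]
REPEAT 4 [
  -- iteration 1/4 --
  PU: pen up
  BK 6: (13.34,4.927) -> (19.326,5.346) [heading=184, move]
  RT 90: heading 184 -> 94
  -- iteration 2/4 --
  PU: pen up
  BK 6: (19.326,5.346) -> (19.744,-0.64) [heading=94, move]
  RT 90: heading 94 -> 4
  -- iteration 3/4 --
  PU: pen up
  BK 6: (19.744,-0.64) -> (13.759,-1.058) [heading=4, move]
  RT 90: heading 4 -> 274
  -- iteration 4/4 --
  PU: pen up
  BK 6: (13.759,-1.058) -> (13.34,4.927) [heading=274, move]
  RT 90: heading 274 -> 184
]
FD 2: (13.34,4.927) -> (11.345,4.788) [heading=184, move]
PU: pen up
RT 298: heading 184 -> 246
RT 30: heading 246 -> 216
FD 12: (11.345,4.788) -> (1.637,-2.266) [heading=216, move]
FD 10: (1.637,-2.266) -> (-6.453,-8.143) [heading=216, move]
Final: pos=(-6.453,-8.143), heading=216, 2 segment(s) drawn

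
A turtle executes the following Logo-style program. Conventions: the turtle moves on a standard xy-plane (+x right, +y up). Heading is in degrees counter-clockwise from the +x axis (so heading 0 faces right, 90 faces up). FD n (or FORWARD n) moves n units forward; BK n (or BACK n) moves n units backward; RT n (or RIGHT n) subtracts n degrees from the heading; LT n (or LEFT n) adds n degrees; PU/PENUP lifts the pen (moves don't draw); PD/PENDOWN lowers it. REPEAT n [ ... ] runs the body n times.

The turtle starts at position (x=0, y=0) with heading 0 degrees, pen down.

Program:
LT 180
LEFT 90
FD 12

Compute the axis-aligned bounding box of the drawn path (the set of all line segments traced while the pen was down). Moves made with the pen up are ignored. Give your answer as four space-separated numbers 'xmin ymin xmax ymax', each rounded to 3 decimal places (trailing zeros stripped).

Executing turtle program step by step:
Start: pos=(0,0), heading=0, pen down
LT 180: heading 0 -> 180
LT 90: heading 180 -> 270
FD 12: (0,0) -> (0,-12) [heading=270, draw]
Final: pos=(0,-12), heading=270, 1 segment(s) drawn

Segment endpoints: x in {0, 0}, y in {-12, 0}
xmin=0, ymin=-12, xmax=0, ymax=0

Answer: 0 -12 0 0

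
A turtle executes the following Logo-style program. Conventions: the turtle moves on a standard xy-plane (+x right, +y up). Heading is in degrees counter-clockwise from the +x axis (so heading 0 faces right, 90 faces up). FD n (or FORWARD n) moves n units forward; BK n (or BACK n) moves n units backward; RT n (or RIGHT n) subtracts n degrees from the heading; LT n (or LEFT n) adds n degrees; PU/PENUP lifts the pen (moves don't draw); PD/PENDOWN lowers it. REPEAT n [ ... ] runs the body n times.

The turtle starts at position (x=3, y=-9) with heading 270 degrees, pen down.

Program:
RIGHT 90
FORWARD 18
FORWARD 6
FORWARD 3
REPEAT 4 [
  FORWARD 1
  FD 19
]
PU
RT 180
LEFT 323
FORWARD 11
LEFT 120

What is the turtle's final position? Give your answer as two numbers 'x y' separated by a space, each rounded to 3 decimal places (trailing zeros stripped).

Executing turtle program step by step:
Start: pos=(3,-9), heading=270, pen down
RT 90: heading 270 -> 180
FD 18: (3,-9) -> (-15,-9) [heading=180, draw]
FD 6: (-15,-9) -> (-21,-9) [heading=180, draw]
FD 3: (-21,-9) -> (-24,-9) [heading=180, draw]
REPEAT 4 [
  -- iteration 1/4 --
  FD 1: (-24,-9) -> (-25,-9) [heading=180, draw]
  FD 19: (-25,-9) -> (-44,-9) [heading=180, draw]
  -- iteration 2/4 --
  FD 1: (-44,-9) -> (-45,-9) [heading=180, draw]
  FD 19: (-45,-9) -> (-64,-9) [heading=180, draw]
  -- iteration 3/4 --
  FD 1: (-64,-9) -> (-65,-9) [heading=180, draw]
  FD 19: (-65,-9) -> (-84,-9) [heading=180, draw]
  -- iteration 4/4 --
  FD 1: (-84,-9) -> (-85,-9) [heading=180, draw]
  FD 19: (-85,-9) -> (-104,-9) [heading=180, draw]
]
PU: pen up
RT 180: heading 180 -> 0
LT 323: heading 0 -> 323
FD 11: (-104,-9) -> (-95.215,-15.62) [heading=323, move]
LT 120: heading 323 -> 83
Final: pos=(-95.215,-15.62), heading=83, 11 segment(s) drawn

Answer: -95.215 -15.62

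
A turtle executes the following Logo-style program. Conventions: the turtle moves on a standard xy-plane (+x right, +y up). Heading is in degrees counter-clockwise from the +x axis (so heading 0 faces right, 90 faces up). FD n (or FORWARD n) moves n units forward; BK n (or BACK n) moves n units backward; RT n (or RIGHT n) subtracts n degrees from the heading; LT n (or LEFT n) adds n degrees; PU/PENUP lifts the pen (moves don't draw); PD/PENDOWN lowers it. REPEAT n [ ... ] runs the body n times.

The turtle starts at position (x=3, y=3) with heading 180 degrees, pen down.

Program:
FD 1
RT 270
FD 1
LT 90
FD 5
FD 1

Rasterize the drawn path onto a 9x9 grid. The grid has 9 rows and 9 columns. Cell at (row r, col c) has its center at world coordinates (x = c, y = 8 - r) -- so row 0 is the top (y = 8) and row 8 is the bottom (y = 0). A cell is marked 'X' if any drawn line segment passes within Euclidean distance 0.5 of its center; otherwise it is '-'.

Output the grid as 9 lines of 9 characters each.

Answer: ---------
---------
---------
---------
---------
--XX-----
--XXXXXXX
---------
---------

Derivation:
Segment 0: (3,3) -> (2,3)
Segment 1: (2,3) -> (2,2)
Segment 2: (2,2) -> (7,2)
Segment 3: (7,2) -> (8,2)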